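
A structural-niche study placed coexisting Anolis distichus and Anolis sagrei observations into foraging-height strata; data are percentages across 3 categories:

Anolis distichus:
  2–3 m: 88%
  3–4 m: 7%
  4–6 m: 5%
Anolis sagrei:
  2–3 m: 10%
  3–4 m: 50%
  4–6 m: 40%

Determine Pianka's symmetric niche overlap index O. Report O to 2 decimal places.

Convert percentages to proportions (divide by 100).
Σ p₁ᵢp₂ᵢ = 0.0880 + 0.0350 + 0.0200 = 0.1430
Σp_1ᵢ² = 0.88² + 0.07² + 0.05² = 0.7744 + 0.0049 + 0.0025 = 0.7818
Σp_2ᵢ² = 0.10² + 0.50² + 0.40² = 0.0100 + 0.2500 + 0.1600 = 0.4200
O = 0.1430 / √(0.7818 × 0.4200) = 0.1430 / 0.57302 = 0.2496

0.25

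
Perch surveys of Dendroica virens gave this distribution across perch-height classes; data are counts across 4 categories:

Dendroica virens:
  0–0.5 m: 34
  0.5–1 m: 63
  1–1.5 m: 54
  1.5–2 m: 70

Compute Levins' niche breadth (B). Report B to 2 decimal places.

Proportions for Dendroica virens (n=221): 34/221=0.1538, 63/221=0.2851, 54/221=0.2443, 70/221=0.3167
Σpᵢ² = 0.1538² + 0.2851² + 0.2443² + 0.3167² = 0.023654 + 0.081282 + 0.059682 + 0.100299 = 0.264917
B = 1 / 0.264917 = 3.7748

3.77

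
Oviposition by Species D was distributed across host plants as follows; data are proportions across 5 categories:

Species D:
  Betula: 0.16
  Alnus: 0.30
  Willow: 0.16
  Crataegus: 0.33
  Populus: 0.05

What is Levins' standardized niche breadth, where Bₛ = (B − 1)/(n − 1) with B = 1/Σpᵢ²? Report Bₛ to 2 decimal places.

0.74

Σpᵢ² = 0.16² + 0.30² + 0.16² + 0.33² + 0.05² = 0.0256 + 0.0900 + 0.0256 + 0.1089 + 0.0025 = 0.2526
B = 1 / 0.2526 = 3.9588
Bₛ = (B − 1)/(n − 1) = (3.9588 − 1)/(5 − 1) = 2.9588/4 = 0.7397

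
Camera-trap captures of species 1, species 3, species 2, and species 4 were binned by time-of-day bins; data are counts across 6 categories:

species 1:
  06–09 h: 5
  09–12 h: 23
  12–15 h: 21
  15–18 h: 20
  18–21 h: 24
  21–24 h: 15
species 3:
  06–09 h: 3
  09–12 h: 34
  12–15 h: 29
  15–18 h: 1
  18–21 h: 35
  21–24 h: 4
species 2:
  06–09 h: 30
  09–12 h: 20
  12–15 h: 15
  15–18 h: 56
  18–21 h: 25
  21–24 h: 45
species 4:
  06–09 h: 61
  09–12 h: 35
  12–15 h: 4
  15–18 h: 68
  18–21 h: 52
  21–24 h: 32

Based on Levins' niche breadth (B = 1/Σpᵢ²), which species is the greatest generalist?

Proportions for species 1 (n=108): 5/108=0.0463, 23/108=0.2130, 21/108=0.1944, 20/108=0.1852, 24/108=0.2222, 15/108=0.1389
Proportions for species 3 (n=106): 3/106=0.0283, 34/106=0.3208, 29/106=0.2736, 1/106=0.0094, 35/106=0.3302, 4/106=0.0377
Proportions for species 2 (n=191): 30/191=0.1571, 20/191=0.1047, 15/191=0.0785, 56/191=0.2932, 25/191=0.1309, 45/191=0.2356
Proportions for species 4 (n=252): 61/252=0.2421, 35/252=0.1389, 4/252=0.0159, 68/252=0.2698, 52/252=0.2063, 32/252=0.1270
Σp_1ᵢ² = 0.0463² + 0.2130² + 0.1944² + 0.1852² + 0.2222² + 0.1389² = 0.002144 + 0.045369 + 0.037791 + 0.034299 + 0.049373 + 0.019293 = 0.188269
B_1 = 1 / 0.188269 = 5.3115
Σp_3ᵢ² = 0.0283² + 0.3208² + 0.2736² + 0.0094² + 0.3302² + 0.0377² = 0.000801 + 0.102913 + 0.074857 + 0.000088 + 0.109032 + 0.001421 = 0.289112
B_3 = 1 / 0.289112 = 3.4589
Σp_2ᵢ² = 0.1571² + 0.1047² + 0.0785² + 0.2932² + 0.1309² + 0.2356² = 0.024680 + 0.010962 + 0.006162 + 0.085966 + 0.017135 + 0.055507 = 0.200412
B_2 = 1 / 0.200412 = 4.9897
Σp_4ᵢ² = 0.2421² + 0.1389² + 0.0159² + 0.2698² + 0.2063² + 0.1270² = 0.058612 + 0.019293 + 0.000253 + 0.072792 + 0.042560 + 0.016129 = 0.209639
B_4 = 1 / 0.209639 = 4.7701
Highest B → broadest niche (most generalist): species 1 (B = 5.31).

species 1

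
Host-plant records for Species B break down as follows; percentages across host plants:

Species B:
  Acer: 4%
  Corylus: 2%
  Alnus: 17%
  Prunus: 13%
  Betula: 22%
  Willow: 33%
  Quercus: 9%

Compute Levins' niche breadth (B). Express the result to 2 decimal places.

4.69

Convert percentages to proportions (divide by 100).
Σpᵢ² = 0.04² + 0.02² + 0.17² + 0.13² + 0.22² + 0.33² + 0.09² = 0.0016 + 0.0004 + 0.0289 + 0.0169 + 0.0484 + 0.1089 + 0.0081 = 0.2132
B = 1 / 0.2132 = 4.6904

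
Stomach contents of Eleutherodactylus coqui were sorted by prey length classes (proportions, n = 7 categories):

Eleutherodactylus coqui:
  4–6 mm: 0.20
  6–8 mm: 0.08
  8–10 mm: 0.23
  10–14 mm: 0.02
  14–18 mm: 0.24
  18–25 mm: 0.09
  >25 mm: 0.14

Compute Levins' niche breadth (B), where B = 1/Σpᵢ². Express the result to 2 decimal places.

5.41

Σpᵢ² = 0.20² + 0.08² + 0.23² + 0.02² + 0.24² + 0.09² + 0.14² = 0.0400 + 0.0064 + 0.0529 + 0.0004 + 0.0576 + 0.0081 + 0.0196 = 0.1850
B = 1 / 0.1850 = 5.4054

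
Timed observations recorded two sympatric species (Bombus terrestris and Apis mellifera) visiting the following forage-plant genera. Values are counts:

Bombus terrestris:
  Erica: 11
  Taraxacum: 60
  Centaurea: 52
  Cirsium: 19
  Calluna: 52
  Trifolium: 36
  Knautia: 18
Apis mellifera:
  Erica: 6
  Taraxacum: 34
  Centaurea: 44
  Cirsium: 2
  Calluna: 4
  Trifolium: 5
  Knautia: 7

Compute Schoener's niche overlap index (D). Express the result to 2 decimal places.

0.67

Proportions for Bombus terrestris (n=248): 11/248=0.0444, 60/248=0.2419, 52/248=0.2097, 19/248=0.0766, 52/248=0.2097, 36/248=0.1452, 18/248=0.0726
Proportions for Apis mellifera (n=102): 6/102=0.0588, 34/102=0.3333, 44/102=0.4314, 2/102=0.0196, 4/102=0.0392, 5/102=0.0490, 7/102=0.0686
Σ|p₁ᵢ − p₂ᵢ| = 0.0144 + 0.0914 + 0.2217 + 0.0570 + 0.1705 + 0.0962 + 0.0040 = 0.6552
D = 1 − ½ × 0.6552 = 1 − 0.32760 = 0.67240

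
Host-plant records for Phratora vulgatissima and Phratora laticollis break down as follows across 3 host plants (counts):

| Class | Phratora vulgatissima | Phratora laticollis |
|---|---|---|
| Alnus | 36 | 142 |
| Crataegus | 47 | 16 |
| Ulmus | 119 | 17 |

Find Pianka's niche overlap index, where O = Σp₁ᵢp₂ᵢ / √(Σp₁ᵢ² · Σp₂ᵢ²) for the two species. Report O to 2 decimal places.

0.41

Proportions for Phratora vulgatissima (n=202): 36/202=0.1782, 47/202=0.2327, 119/202=0.5891
Proportions for Phratora laticollis (n=175): 142/175=0.8114, 16/175=0.0914, 17/175=0.0971
Σ p₁ᵢp₂ᵢ = 0.144591 + 0.021269 + 0.057202 = 0.223062
Σp_1ᵢ² = 0.1782² + 0.2327² + 0.5891² = 0.031755 + 0.054149 + 0.347039 = 0.432943
Σp_2ᵢ² = 0.8114² + 0.0914² + 0.0971² = 0.658370 + 0.008354 + 0.009428 = 0.676152
O = 0.223062 / √(0.432943 × 0.676152) = 0.223062 / 0.5410502 = 0.4123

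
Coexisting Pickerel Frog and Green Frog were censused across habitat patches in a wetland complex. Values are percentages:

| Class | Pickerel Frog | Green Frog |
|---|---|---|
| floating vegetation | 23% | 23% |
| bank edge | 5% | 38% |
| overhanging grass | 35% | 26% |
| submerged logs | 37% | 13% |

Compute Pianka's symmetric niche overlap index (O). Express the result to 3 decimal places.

Convert percentages to proportions (divide by 100).
Σ p₁ᵢp₂ᵢ = 0.0529 + 0.0190 + 0.0910 + 0.0481 = 0.2110
Σp_1ᵢ² = 0.23² + 0.05² + 0.35² + 0.37² = 0.0529 + 0.0025 + 0.1225 + 0.1369 = 0.3148
Σp_2ᵢ² = 0.23² + 0.38² + 0.26² + 0.13² = 0.0529 + 0.1444 + 0.0676 + 0.0169 = 0.2818
O = 0.2110 / √(0.3148 × 0.2818) = 0.2110 / 0.297843 = 0.70843

0.708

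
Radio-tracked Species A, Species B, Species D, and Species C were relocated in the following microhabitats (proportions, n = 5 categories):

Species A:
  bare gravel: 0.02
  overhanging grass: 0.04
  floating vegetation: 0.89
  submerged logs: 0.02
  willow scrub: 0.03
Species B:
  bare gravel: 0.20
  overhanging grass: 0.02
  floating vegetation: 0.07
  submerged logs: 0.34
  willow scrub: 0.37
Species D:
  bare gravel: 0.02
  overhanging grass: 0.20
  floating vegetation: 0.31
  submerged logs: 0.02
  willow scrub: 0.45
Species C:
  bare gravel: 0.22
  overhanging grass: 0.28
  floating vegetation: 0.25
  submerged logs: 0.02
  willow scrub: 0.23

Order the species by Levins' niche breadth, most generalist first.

Σp_Aᵢ² = 0.02² + 0.04² + 0.89² + 0.02² + 0.03² = 0.0004 + 0.0016 + 0.7921 + 0.0004 + 0.0009 = 0.7954
B_A = 1 / 0.7954 = 1.2572
Σp_Bᵢ² = 0.20² + 0.02² + 0.07² + 0.34² + 0.37² = 0.0400 + 0.0004 + 0.0049 + 0.1156 + 0.1369 = 0.2978
B_B = 1 / 0.2978 = 3.3580
Σp_Dᵢ² = 0.02² + 0.20² + 0.31² + 0.02² + 0.45² = 0.0004 + 0.0400 + 0.0961 + 0.0004 + 0.2025 = 0.3394
B_D = 1 / 0.3394 = 2.9464
Σp_Cᵢ² = 0.22² + 0.28² + 0.25² + 0.02² + 0.23² = 0.0484 + 0.0784 + 0.0625 + 0.0004 + 0.0529 = 0.2426
B_C = 1 / 0.2426 = 4.1220
Ranking by B (broadest → narrowest): Species C (4.12) > Species B (3.36) > Species D (2.95) > Species A (1.26)

Species C > Species B > Species D > Species A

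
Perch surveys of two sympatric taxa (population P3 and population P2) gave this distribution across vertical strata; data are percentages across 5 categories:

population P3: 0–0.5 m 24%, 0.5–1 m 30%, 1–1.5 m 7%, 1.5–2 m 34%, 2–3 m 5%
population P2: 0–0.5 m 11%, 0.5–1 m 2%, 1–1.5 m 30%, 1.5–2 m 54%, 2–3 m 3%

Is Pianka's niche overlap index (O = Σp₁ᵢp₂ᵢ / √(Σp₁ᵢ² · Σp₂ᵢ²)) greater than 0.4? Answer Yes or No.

Yes

Convert percentages to proportions (divide by 100).
Σ p₁ᵢp₂ᵢ = 0.0264 + 0.0060 + 0.0210 + 0.1836 + 0.0015 = 0.2385
Σp_1ᵢ² = 0.24² + 0.30² + 0.07² + 0.34² + 0.05² = 0.0576 + 0.0900 + 0.0049 + 0.1156 + 0.0025 = 0.2706
Σp_2ᵢ² = 0.11² + 0.02² + 0.30² + 0.54² + 0.03² = 0.0121 + 0.0004 + 0.0900 + 0.2916 + 0.0009 = 0.3950
O = 0.2385 / √(0.2706 × 0.3950) = 0.2385 / 0.32694 = 0.7295
O = 0.7295 > 0.4 → Yes.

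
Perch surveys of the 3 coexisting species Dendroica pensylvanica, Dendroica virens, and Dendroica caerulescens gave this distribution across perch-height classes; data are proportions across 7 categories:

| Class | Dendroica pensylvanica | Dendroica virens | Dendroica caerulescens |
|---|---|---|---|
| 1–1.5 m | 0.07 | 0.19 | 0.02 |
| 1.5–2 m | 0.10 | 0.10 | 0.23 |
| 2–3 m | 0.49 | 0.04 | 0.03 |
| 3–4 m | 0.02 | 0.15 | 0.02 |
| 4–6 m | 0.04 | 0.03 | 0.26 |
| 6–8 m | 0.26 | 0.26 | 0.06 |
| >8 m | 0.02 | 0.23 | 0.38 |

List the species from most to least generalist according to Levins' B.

Σp_pensᵢ² = 0.07² + 0.10² + 0.49² + 0.02² + 0.04² + 0.26² + 0.02² = 0.0049 + 0.0100 + 0.2401 + 0.0004 + 0.0016 + 0.0676 + 0.0004 = 0.3250
B_pens = 1 / 0.3250 = 3.0769
Σp_vireᵢ² = 0.19² + 0.10² + 0.04² + 0.15² + 0.03² + 0.26² + 0.23² = 0.0361 + 0.0100 + 0.0016 + 0.0225 + 0.0009 + 0.0676 + 0.0529 = 0.1916
B_vire = 1 / 0.1916 = 5.2192
Σp_caerᵢ² = 0.02² + 0.23² + 0.03² + 0.02² + 0.26² + 0.06² + 0.38² = 0.0004 + 0.0529 + 0.0009 + 0.0004 + 0.0676 + 0.0036 + 0.1444 = 0.2702
B_caer = 1 / 0.2702 = 3.7010
Ranking by B (broadest → narrowest): Dendroica virens (5.22) > Dendroica caerulescens (3.70) > Dendroica pensylvanica (3.08)

Dendroica virens > Dendroica caerulescens > Dendroica pensylvanica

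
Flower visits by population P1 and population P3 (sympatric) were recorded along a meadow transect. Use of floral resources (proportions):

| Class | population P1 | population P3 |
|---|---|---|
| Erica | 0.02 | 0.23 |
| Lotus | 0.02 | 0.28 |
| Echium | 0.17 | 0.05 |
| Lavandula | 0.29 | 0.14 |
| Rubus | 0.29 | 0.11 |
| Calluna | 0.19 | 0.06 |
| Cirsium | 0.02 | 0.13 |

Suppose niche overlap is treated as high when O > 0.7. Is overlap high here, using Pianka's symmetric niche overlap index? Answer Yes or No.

Σ p₁ᵢp₂ᵢ = 0.0046 + 0.0056 + 0.0085 + 0.0406 + 0.0319 + 0.0114 + 0.0026 = 0.1052
Σp_1ᵢ² = 0.02² + 0.02² + 0.17² + 0.29² + 0.29² + 0.19² + 0.02² = 0.0004 + 0.0004 + 0.0289 + 0.0841 + 0.0841 + 0.0361 + 0.0004 = 0.2344
Σp_2ᵢ² = 0.23² + 0.28² + 0.05² + 0.14² + 0.11² + 0.06² + 0.13² = 0.0529 + 0.0784 + 0.0025 + 0.0196 + 0.0121 + 0.0036 + 0.0169 = 0.1860
O = 0.1052 / √(0.2344 × 0.1860) = 0.1052 / 0.20880 = 0.5038
O = 0.5038 < 0.7 → No.

No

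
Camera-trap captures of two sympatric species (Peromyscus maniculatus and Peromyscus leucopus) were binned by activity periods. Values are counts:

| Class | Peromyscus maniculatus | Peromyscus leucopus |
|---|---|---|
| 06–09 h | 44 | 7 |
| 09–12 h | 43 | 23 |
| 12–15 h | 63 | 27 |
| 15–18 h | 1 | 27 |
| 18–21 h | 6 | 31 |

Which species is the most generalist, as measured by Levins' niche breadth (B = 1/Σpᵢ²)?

Peromyscus leucopus

Proportions for Peromyscus maniculatus (n=157): 44/157=0.2803, 43/157=0.2739, 63/157=0.4013, 1/157=0.0064, 6/157=0.0382
Proportions for Peromyscus leucopus (n=115): 7/115=0.0609, 23/115=0.2000, 27/115=0.2348, 27/115=0.2348, 31/115=0.2696
Σp_maniᵢ² = 0.2803² + 0.2739² + 0.4013² + 0.0064² + 0.0382² = 0.078568 + 0.075021 + 0.161042 + 0.000041 + 0.001459 = 0.316131
B_mani = 1 / 0.316131 = 3.1632
Σp_leucᵢ² = 0.0609² + 0.2000² + 0.2348² + 0.2348² + 0.2696² = 0.003709 + 0.040000 + 0.055131 + 0.055131 + 0.072684 = 0.226655
B_leuc = 1 / 0.226655 = 4.4120
Highest B → broadest niche (most generalist): Peromyscus leucopus (B = 4.41).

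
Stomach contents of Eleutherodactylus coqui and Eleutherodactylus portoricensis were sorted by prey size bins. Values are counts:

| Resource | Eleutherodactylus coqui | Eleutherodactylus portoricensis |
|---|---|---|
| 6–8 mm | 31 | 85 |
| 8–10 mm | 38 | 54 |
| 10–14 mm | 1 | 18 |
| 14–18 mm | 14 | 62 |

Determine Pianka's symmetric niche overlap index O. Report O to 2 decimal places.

Proportions for Eleutherodactylus coqui (n=84): 31/84=0.3690, 38/84=0.4524, 1/84=0.0119, 14/84=0.1667
Proportions for Eleutherodactylus portoricensis (n=219): 85/219=0.3881, 54/219=0.2466, 18/219=0.0822, 62/219=0.2831
Σ p₁ᵢp₂ᵢ = 0.143209 + 0.111562 + 0.000978 + 0.047193 = 0.302942
Σp_1ᵢ² = 0.3690² + 0.4524² + 0.0119² + 0.1667² = 0.136161 + 0.204666 + 0.000142 + 0.027789 = 0.368758
Σp_2ᵢ² = 0.3881² + 0.2466² + 0.0822² + 0.2831² = 0.150622 + 0.060812 + 0.006757 + 0.080146 = 0.298337
O = 0.302942 / √(0.368758 × 0.298337) = 0.302942 / 0.3316838 = 0.9133

0.91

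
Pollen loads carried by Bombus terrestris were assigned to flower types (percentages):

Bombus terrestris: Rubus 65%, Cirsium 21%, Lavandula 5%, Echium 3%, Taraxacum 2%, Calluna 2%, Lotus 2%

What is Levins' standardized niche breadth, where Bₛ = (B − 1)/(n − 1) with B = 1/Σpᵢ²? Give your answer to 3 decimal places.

0.187

Convert percentages to proportions (divide by 100).
Σpᵢ² = 0.65² + 0.21² + 0.05² + 0.03² + 0.02² + 0.02² + 0.02² = 0.4225 + 0.0441 + 0.0025 + 0.0009 + 0.0004 + 0.0004 + 0.0004 = 0.4712
B = 1 / 0.4712 = 2.12224
Bₛ = (B − 1)/(n − 1) = (2.12224 − 1)/(7 − 1) = 1.12224/6 = 0.18704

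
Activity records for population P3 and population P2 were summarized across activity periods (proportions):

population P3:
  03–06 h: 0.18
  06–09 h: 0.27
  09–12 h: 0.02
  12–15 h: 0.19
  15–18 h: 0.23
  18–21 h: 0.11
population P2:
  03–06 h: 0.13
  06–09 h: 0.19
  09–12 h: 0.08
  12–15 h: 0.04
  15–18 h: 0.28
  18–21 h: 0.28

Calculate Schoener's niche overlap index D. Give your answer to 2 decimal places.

0.72

Σ|p₁ᵢ − p₂ᵢ| = 0.05 + 0.08 + 0.06 + 0.15 + 0.05 + 0.17 = 0.56
D = 1 − ½ × 0.56 = 1 − 0.280 = 0.7200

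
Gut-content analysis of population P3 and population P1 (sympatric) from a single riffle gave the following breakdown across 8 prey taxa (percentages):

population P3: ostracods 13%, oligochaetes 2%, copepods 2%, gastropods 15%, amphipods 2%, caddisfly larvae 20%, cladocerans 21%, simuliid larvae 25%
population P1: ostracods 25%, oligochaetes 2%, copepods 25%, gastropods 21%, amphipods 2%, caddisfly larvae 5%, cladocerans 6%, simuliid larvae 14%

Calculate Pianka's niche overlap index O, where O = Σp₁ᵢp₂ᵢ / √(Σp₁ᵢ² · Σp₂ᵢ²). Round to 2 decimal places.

Convert percentages to proportions (divide by 100).
Σ p₁ᵢp₂ᵢ = 0.0325 + 0.0004 + 0.0050 + 0.0315 + 0.0004 + 0.0100 + 0.0126 + 0.0350 = 0.1274
Σp_1ᵢ² = 0.13² + 0.02² + 0.02² + 0.15² + 0.02² + 0.20² + 0.21² + 0.25² = 0.0169 + 0.0004 + 0.0004 + 0.0225 + 0.0004 + 0.0400 + 0.0441 + 0.0625 = 0.1872
Σp_2ᵢ² = 0.25² + 0.02² + 0.25² + 0.21² + 0.02² + 0.05² + 0.06² + 0.14² = 0.0625 + 0.0004 + 0.0625 + 0.0441 + 0.0004 + 0.0025 + 0.0036 + 0.0196 = 0.1956
O = 0.1274 / √(0.1872 × 0.1956) = 0.1274 / 0.19135 = 0.6658

0.67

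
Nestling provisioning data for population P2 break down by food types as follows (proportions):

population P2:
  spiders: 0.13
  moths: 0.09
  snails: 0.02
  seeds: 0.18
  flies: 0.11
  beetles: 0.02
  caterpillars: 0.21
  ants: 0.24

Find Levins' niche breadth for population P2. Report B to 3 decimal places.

Σpᵢ² = 0.13² + 0.09² + 0.02² + 0.18² + 0.11² + 0.02² + 0.21² + 0.24² = 0.0169 + 0.0081 + 0.0004 + 0.0324 + 0.0121 + 0.0004 + 0.0441 + 0.0576 = 0.1720
B = 1 / 0.1720 = 5.81395

5.814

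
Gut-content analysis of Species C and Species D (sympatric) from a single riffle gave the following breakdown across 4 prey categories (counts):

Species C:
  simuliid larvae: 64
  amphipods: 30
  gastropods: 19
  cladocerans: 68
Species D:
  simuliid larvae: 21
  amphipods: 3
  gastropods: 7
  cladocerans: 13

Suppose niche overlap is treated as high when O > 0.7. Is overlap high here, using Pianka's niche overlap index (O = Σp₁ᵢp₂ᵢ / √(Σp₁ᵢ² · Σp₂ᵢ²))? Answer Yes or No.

Proportions for Species C (n=181): 64/181=0.3536, 30/181=0.1657, 19/181=0.1050, 68/181=0.3757
Proportions for Species D (n=44): 21/44=0.4773, 3/44=0.0682, 7/44=0.1591, 13/44=0.2955
Σ p₁ᵢp₂ᵢ = 0.168773 + 0.011301 + 0.016706 + 0.111019 = 0.307799
Σp_1ᵢ² = 0.3536² + 0.1657² + 0.1050² + 0.3757² = 0.125033 + 0.027456 + 0.011025 + 0.141150 = 0.304664
Σp_2ᵢ² = 0.4773² + 0.0682² + 0.1591² + 0.2955² = 0.227815 + 0.004651 + 0.025313 + 0.087320 = 0.345099
O = 0.307799 / √(0.304664 × 0.345099) = 0.307799 / 0.3242518 = 0.9493
O = 0.9493 > 0.7 → Yes.

Yes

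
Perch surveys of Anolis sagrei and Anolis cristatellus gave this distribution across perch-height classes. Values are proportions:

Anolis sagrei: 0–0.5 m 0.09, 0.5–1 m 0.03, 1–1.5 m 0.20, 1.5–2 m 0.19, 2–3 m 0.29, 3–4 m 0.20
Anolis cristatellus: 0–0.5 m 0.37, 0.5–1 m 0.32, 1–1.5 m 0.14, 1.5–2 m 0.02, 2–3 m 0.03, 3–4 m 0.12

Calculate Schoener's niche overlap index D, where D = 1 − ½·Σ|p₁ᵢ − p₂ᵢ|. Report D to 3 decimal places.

Σ|p₁ᵢ − p₂ᵢ| = 0.28 + 0.29 + 0.06 + 0.17 + 0.26 + 0.08 = 1.14
D = 1 − ½ × 1.14 = 1 − 0.570 = 0.43000

0.430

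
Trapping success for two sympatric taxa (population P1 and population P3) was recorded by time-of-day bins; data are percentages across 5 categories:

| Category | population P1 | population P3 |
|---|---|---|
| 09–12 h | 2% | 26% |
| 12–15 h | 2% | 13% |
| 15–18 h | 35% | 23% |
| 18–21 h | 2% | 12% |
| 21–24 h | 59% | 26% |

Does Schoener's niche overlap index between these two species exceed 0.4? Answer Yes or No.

Yes

Convert percentages to proportions (divide by 100).
Σ|p₁ᵢ − p₂ᵢ| = 0.24 + 0.11 + 0.12 + 0.10 + 0.33 = 0.90
D = 1 − ½ × 0.90 = 1 − 0.450 = 0.5500
D = 0.5500 > 0.4 → Yes.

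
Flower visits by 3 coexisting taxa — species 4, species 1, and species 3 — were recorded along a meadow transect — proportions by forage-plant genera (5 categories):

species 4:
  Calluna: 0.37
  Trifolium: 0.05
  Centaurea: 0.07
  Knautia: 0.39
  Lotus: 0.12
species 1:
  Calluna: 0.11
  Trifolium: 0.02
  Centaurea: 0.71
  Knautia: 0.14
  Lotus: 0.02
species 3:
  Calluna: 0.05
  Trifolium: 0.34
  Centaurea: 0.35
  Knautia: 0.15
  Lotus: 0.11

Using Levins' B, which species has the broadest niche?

species 3

Σp_4ᵢ² = 0.37² + 0.05² + 0.07² + 0.39² + 0.12² = 0.1369 + 0.0025 + 0.0049 + 0.1521 + 0.0144 = 0.3108
B_4 = 1 / 0.3108 = 3.2175
Σp_1ᵢ² = 0.11² + 0.02² + 0.71² + 0.14² + 0.02² = 0.0121 + 0.0004 + 0.5041 + 0.0196 + 0.0004 = 0.5366
B_1 = 1 / 0.5366 = 1.8636
Σp_3ᵢ² = 0.05² + 0.34² + 0.35² + 0.15² + 0.11² = 0.0025 + 0.1156 + 0.1225 + 0.0225 + 0.0121 = 0.2752
B_3 = 1 / 0.2752 = 3.6337
Highest B → broadest niche (most generalist): species 3 (B = 3.63).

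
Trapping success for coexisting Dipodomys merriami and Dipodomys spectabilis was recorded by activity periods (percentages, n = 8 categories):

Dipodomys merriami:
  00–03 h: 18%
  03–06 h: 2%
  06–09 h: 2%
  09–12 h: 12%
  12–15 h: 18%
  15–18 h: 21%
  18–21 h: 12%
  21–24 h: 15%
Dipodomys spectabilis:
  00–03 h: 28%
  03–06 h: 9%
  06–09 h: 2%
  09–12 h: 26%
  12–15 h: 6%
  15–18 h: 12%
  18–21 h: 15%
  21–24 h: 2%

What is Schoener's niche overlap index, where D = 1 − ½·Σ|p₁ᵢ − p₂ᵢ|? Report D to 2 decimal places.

Convert percentages to proportions (divide by 100).
Σ|p₁ᵢ − p₂ᵢ| = 0.10 + 0.07 + 0.00 + 0.14 + 0.12 + 0.09 + 0.03 + 0.13 = 0.68
D = 1 − ½ × 0.68 = 1 − 0.340 = 0.6600

0.66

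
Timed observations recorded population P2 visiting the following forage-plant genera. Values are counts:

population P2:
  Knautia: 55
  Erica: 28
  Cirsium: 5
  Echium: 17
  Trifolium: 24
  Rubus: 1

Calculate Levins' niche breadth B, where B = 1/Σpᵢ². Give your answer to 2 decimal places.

3.60

Proportions for population P2 (n=130): 55/130=0.4231, 28/130=0.2154, 5/130=0.0385, 17/130=0.1308, 24/130=0.1846, 1/130=0.0077
Σpᵢ² = 0.4231² + 0.2154² + 0.0385² + 0.1308² + 0.1846² + 0.0077² = 0.179014 + 0.046397 + 0.001482 + 0.017109 + 0.034077 + 0.000059 = 0.278138
B = 1 / 0.278138 = 3.5953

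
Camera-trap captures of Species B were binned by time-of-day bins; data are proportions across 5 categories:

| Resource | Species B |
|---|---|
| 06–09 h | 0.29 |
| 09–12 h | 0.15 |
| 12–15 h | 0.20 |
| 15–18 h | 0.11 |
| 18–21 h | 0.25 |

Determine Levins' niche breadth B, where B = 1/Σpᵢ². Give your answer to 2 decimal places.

Σpᵢ² = 0.29² + 0.15² + 0.20² + 0.11² + 0.25² = 0.0841 + 0.0225 + 0.0400 + 0.0121 + 0.0625 = 0.2212
B = 1 / 0.2212 = 4.5208

4.52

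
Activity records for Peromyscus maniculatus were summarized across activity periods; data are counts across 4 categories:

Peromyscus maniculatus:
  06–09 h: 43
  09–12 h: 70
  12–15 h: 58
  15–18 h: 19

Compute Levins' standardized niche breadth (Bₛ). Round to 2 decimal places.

0.82

Proportions for Peromyscus maniculatus (n=190): 43/190=0.2263, 70/190=0.3684, 58/190=0.3053, 19/190=0.1000
Σpᵢ² = 0.2263² + 0.3684² + 0.3053² + 0.1000² = 0.051212 + 0.135719 + 0.093208 + 0.010000 = 0.290139
B = 1 / 0.290139 = 3.4466
Bₛ = (B − 1)/(n − 1) = (3.4466 − 1)/(4 − 1) = 2.4466/3 = 0.8155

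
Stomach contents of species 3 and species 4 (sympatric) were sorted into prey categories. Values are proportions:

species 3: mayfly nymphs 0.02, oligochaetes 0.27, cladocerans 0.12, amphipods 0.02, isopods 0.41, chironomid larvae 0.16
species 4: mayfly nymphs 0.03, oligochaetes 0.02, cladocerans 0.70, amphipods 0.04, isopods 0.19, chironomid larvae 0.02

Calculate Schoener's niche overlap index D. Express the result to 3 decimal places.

Σ|p₁ᵢ − p₂ᵢ| = 0.01 + 0.25 + 0.58 + 0.02 + 0.22 + 0.14 = 1.22
D = 1 − ½ × 1.22 = 1 − 0.610 = 0.39000

0.390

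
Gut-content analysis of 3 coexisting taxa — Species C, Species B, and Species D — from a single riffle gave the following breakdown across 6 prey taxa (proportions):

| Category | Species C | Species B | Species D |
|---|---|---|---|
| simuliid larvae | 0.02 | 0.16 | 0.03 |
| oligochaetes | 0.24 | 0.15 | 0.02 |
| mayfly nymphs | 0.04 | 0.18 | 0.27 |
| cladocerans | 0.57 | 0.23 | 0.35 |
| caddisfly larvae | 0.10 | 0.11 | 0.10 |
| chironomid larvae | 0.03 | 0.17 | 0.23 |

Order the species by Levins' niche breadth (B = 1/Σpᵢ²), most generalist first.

Species B > Species D > Species C

Σp_Cᵢ² = 0.02² + 0.24² + 0.04² + 0.57² + 0.10² + 0.03² = 0.0004 + 0.0576 + 0.0016 + 0.3249 + 0.0100 + 0.0009 = 0.3954
B_C = 1 / 0.3954 = 2.5291
Σp_Bᵢ² = 0.16² + 0.15² + 0.18² + 0.23² + 0.11² + 0.17² = 0.0256 + 0.0225 + 0.0324 + 0.0529 + 0.0121 + 0.0289 = 0.1744
B_B = 1 / 0.1744 = 5.7339
Σp_Dᵢ² = 0.03² + 0.02² + 0.27² + 0.35² + 0.10² + 0.23² = 0.0009 + 0.0004 + 0.0729 + 0.1225 + 0.0100 + 0.0529 = 0.2596
B_D = 1 / 0.2596 = 3.8521
Ranking by B (broadest → narrowest): Species B (5.73) > Species D (3.85) > Species C (2.53)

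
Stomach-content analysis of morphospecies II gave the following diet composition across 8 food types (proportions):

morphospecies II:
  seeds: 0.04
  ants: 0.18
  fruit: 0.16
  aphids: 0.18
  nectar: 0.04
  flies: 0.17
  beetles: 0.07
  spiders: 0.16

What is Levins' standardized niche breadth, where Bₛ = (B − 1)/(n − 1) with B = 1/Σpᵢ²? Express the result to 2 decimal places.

0.79

Σpᵢ² = 0.04² + 0.18² + 0.16² + 0.18² + 0.04² + 0.17² + 0.07² + 0.16² = 0.0016 + 0.0324 + 0.0256 + 0.0324 + 0.0016 + 0.0289 + 0.0049 + 0.0256 = 0.1530
B = 1 / 0.1530 = 6.5359
Bₛ = (B − 1)/(n − 1) = (6.5359 − 1)/(8 − 1) = 5.5359/7 = 0.7908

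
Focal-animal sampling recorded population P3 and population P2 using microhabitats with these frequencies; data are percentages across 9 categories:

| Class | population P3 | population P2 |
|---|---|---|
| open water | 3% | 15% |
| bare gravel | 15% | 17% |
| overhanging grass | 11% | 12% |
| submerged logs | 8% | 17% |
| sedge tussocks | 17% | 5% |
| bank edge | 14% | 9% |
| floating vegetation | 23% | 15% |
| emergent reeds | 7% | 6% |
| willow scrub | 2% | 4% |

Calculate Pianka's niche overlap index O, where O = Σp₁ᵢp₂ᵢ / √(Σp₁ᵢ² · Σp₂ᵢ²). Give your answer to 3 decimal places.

0.835

Convert percentages to proportions (divide by 100).
Σ p₁ᵢp₂ᵢ = 0.0045 + 0.0255 + 0.0132 + 0.0136 + 0.0085 + 0.0126 + 0.0345 + 0.0042 + 0.0008 = 0.1174
Σp_1ᵢ² = 0.03² + 0.15² + 0.11² + 0.08² + 0.17² + 0.14² + 0.23² + 0.07² + 0.02² = 0.0009 + 0.0225 + 0.0121 + 0.0064 + 0.0289 + 0.0196 + 0.0529 + 0.0049 + 0.0004 = 0.1486
Σp_2ᵢ² = 0.15² + 0.17² + 0.12² + 0.17² + 0.05² + 0.09² + 0.15² + 0.06² + 0.04² = 0.0225 + 0.0289 + 0.0144 + 0.0289 + 0.0025 + 0.0081 + 0.0225 + 0.0036 + 0.0016 = 0.1330
O = 0.1174 / √(0.1486 × 0.1330) = 0.1174 / 0.140584 = 0.83509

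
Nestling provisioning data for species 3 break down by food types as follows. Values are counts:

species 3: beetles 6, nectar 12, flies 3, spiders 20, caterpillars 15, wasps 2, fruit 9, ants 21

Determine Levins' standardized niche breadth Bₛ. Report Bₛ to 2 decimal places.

Proportions for species 3 (n=88): 6/88=0.0682, 12/88=0.1364, 3/88=0.0341, 20/88=0.2273, 15/88=0.1705, 2/88=0.0227, 9/88=0.1023, 21/88=0.2386
Σpᵢ² = 0.0682² + 0.1364² + 0.0341² + 0.2273² + 0.1705² + 0.0227² + 0.1023² + 0.2386² = 0.004651 + 0.018605 + 0.001163 + 0.051665 + 0.029070 + 0.000515 + 0.010465 + 0.056930 = 0.173064
B = 1 / 0.173064 = 5.7782
Bₛ = (B − 1)/(n − 1) = (5.7782 − 1)/(8 − 1) = 4.7782/7 = 0.6826

0.68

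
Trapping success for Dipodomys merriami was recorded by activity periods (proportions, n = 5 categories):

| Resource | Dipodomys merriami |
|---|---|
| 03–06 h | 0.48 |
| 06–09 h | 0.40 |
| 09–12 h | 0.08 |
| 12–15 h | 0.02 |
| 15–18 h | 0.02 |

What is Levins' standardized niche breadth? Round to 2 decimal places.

Σpᵢ² = 0.48² + 0.40² + 0.08² + 0.02² + 0.02² = 0.2304 + 0.1600 + 0.0064 + 0.0004 + 0.0004 = 0.3976
B = 1 / 0.3976 = 2.5151
Bₛ = (B − 1)/(n − 1) = (2.5151 − 1)/(5 − 1) = 1.5151/4 = 0.3788

0.38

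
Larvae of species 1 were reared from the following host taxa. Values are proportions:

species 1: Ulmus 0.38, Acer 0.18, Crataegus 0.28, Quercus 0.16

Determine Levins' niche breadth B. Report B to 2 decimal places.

3.56

Σpᵢ² = 0.38² + 0.18² + 0.28² + 0.16² = 0.1444 + 0.0324 + 0.0784 + 0.0256 = 0.2808
B = 1 / 0.2808 = 3.5613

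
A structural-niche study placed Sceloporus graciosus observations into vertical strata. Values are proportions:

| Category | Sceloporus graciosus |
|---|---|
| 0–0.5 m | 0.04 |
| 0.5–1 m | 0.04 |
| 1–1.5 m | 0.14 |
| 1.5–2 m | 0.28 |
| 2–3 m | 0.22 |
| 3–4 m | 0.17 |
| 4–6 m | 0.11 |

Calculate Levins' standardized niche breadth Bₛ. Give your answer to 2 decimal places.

0.71

Σpᵢ² = 0.04² + 0.04² + 0.14² + 0.28² + 0.22² + 0.17² + 0.11² = 0.0016 + 0.0016 + 0.0196 + 0.0784 + 0.0484 + 0.0289 + 0.0121 = 0.1906
B = 1 / 0.1906 = 5.2466
Bₛ = (B − 1)/(n − 1) = (5.2466 − 1)/(7 − 1) = 4.2466/6 = 0.7078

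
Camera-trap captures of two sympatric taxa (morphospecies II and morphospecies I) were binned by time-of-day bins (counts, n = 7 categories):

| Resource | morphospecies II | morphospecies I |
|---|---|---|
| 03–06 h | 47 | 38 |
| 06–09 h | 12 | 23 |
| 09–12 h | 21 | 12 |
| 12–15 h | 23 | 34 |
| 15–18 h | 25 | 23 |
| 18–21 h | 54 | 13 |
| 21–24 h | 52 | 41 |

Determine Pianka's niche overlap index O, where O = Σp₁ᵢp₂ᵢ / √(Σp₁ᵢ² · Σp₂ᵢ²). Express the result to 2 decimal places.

0.88

Proportions for morphospecies II (n=234): 47/234=0.2009, 12/234=0.0513, 21/234=0.0897, 23/234=0.0983, 25/234=0.1068, 54/234=0.2308, 52/234=0.2222
Proportions for morphospecies I (n=184): 38/184=0.2065, 23/184=0.1250, 12/184=0.0652, 34/184=0.1848, 23/184=0.1250, 13/184=0.0707, 41/184=0.2228
Σ p₁ᵢp₂ᵢ = 0.041486 + 0.006413 + 0.005848 + 0.018166 + 0.013350 + 0.016318 + 0.049506 = 0.151087
Σp_1ᵢ² = 0.2009² + 0.0513² + 0.0897² + 0.0983² + 0.1068² + 0.2308² + 0.2222² = 0.040361 + 0.002632 + 0.008046 + 0.009663 + 0.011406 + 0.053269 + 0.049373 = 0.174750
Σp_2ᵢ² = 0.2065² + 0.1250² + 0.0652² + 0.1848² + 0.1250² + 0.0707² + 0.2228² = 0.042642 + 0.015625 + 0.004251 + 0.034151 + 0.015625 + 0.004998 + 0.049640 = 0.166932
O = 0.151087 / √(0.174750 × 0.166932) = 0.151087 / 0.1707963 = 0.8846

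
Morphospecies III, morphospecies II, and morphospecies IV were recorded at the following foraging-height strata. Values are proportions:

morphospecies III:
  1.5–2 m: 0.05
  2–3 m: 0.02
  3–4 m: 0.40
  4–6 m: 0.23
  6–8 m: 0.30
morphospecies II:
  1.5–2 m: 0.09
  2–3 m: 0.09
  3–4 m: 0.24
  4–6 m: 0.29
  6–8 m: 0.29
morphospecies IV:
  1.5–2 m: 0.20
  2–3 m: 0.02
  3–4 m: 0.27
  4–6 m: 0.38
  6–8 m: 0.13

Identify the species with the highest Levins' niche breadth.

morphospecies II

Σp_IIIᵢ² = 0.05² + 0.02² + 0.40² + 0.23² + 0.30² = 0.0025 + 0.0004 + 0.1600 + 0.0529 + 0.0900 = 0.3058
B_III = 1 / 0.3058 = 3.2701
Σp_IIᵢ² = 0.09² + 0.09² + 0.24² + 0.29² + 0.29² = 0.0081 + 0.0081 + 0.0576 + 0.0841 + 0.0841 = 0.2420
B_II = 1 / 0.2420 = 4.1322
Σp_IVᵢ² = 0.20² + 0.02² + 0.27² + 0.38² + 0.13² = 0.0400 + 0.0004 + 0.0729 + 0.1444 + 0.0169 = 0.2746
B_IV = 1 / 0.2746 = 3.6417
Highest B → broadest niche (most generalist): morphospecies II (B = 4.13).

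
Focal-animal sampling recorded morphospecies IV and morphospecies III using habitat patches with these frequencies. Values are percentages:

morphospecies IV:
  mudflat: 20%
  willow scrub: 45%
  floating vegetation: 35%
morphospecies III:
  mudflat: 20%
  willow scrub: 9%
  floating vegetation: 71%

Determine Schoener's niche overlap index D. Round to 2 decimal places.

Convert percentages to proportions (divide by 100).
Σ|p₁ᵢ − p₂ᵢ| = 0.00 + 0.36 + 0.36 = 0.72
D = 1 − ½ × 0.72 = 1 − 0.360 = 0.6400

0.64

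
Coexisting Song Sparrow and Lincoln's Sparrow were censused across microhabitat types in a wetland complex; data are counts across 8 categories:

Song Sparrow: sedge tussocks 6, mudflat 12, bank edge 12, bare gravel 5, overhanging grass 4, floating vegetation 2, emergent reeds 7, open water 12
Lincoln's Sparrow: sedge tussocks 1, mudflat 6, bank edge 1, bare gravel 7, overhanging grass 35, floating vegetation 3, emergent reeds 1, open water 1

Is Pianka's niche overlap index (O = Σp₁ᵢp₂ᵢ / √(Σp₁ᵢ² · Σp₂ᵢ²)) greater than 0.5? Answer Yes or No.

No

Proportions for Song Sparrow (n=60): 6/60=0.1000, 12/60=0.2000, 12/60=0.2000, 5/60=0.0833, 4/60=0.0667, 2/60=0.0333, 7/60=0.1167, 12/60=0.2000
Proportions for Lincoln's Sparrow (n=55): 1/55=0.0182, 6/55=0.1091, 1/55=0.0182, 7/55=0.1273, 35/55=0.6364, 3/55=0.0545, 1/55=0.0182, 1/55=0.0182
Σ p₁ᵢp₂ᵢ = 0.001820 + 0.021820 + 0.003640 + 0.010604 + 0.042448 + 0.001815 + 0.002124 + 0.003640 = 0.087911
Σp_1ᵢ² = 0.1000² + 0.2000² + 0.2000² + 0.0833² + 0.0667² + 0.0333² + 0.1167² + 0.2000² = 0.010000 + 0.040000 + 0.040000 + 0.006939 + 0.004449 + 0.001109 + 0.013619 + 0.040000 = 0.156116
Σp_2ᵢ² = 0.0182² + 0.1091² + 0.0182² + 0.1273² + 0.6364² + 0.0545² + 0.0182² + 0.0182² = 0.000331 + 0.011903 + 0.000331 + 0.016205 + 0.405005 + 0.002970 + 0.000331 + 0.000331 = 0.437407
O = 0.087911 / √(0.156116 × 0.437407) = 0.087911 / 0.2613163 = 0.3364
O = 0.3364 < 0.5 → No.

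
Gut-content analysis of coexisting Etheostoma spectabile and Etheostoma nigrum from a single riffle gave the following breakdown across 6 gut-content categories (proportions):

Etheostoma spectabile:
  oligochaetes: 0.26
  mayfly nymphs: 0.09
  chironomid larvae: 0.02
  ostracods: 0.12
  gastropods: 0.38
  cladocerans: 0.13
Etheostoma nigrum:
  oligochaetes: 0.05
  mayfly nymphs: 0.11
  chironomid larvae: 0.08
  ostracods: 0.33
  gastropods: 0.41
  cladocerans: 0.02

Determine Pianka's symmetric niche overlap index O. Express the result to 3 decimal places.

Σ p₁ᵢp₂ᵢ = 0.0130 + 0.0099 + 0.0016 + 0.0396 + 0.1558 + 0.0026 = 0.2225
Σp_1ᵢ² = 0.26² + 0.09² + 0.02² + 0.12² + 0.38² + 0.13² = 0.0676 + 0.0081 + 0.0004 + 0.0144 + 0.1444 + 0.0169 = 0.2518
Σp_2ᵢ² = 0.05² + 0.11² + 0.08² + 0.33² + 0.41² + 0.02² = 0.0025 + 0.0121 + 0.0064 + 0.1089 + 0.1681 + 0.0004 = 0.2984
O = 0.2225 / √(0.2518 × 0.2984) = 0.2225 / 0.274112 = 0.81171

0.812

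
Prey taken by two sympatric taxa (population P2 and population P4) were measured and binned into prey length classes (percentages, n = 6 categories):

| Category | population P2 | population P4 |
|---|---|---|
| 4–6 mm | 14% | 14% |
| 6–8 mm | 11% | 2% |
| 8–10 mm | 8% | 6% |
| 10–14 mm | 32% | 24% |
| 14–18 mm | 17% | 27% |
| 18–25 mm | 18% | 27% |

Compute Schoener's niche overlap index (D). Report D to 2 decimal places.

0.81

Convert percentages to proportions (divide by 100).
Σ|p₁ᵢ − p₂ᵢ| = 0.00 + 0.09 + 0.02 + 0.08 + 0.10 + 0.09 = 0.38
D = 1 − ½ × 0.38 = 1 − 0.190 = 0.8100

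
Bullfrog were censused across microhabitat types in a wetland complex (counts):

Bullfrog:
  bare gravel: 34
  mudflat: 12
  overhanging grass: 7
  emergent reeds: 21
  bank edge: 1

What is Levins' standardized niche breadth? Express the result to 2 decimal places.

Proportions for Bullfrog (n=75): 34/75=0.4533, 12/75=0.1600, 7/75=0.0933, 21/75=0.2800, 1/75=0.0133
Σpᵢ² = 0.4533² + 0.1600² + 0.0933² + 0.2800² + 0.0133² = 0.205481 + 0.025600 + 0.008705 + 0.078400 + 0.000177 = 0.318363
B = 1 / 0.318363 = 3.1411
Bₛ = (B − 1)/(n − 1) = (3.1411 − 1)/(5 − 1) = 2.1411/4 = 0.5353

0.54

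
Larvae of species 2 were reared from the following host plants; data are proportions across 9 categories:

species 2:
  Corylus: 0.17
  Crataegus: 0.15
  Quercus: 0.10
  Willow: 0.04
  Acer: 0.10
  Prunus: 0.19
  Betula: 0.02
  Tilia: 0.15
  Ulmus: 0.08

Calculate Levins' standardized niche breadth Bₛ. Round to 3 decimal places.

Σpᵢ² = 0.17² + 0.15² + 0.10² + 0.04² + 0.10² + 0.19² + 0.02² + 0.15² + 0.08² = 0.0289 + 0.0225 + 0.0100 + 0.0016 + 0.0100 + 0.0361 + 0.0004 + 0.0225 + 0.0064 = 0.1384
B = 1 / 0.1384 = 7.22543
Bₛ = (B − 1)/(n − 1) = (7.22543 − 1)/(9 − 1) = 6.22543/8 = 0.77818

0.778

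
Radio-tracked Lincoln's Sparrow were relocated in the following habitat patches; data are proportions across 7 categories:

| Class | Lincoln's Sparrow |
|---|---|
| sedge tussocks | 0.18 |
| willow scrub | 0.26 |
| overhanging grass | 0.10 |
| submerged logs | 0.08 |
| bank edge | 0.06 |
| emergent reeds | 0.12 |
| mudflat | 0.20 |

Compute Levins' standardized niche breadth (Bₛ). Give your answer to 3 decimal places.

Σpᵢ² = 0.18² + 0.26² + 0.10² + 0.08² + 0.06² + 0.12² + 0.20² = 0.0324 + 0.0676 + 0.0100 + 0.0064 + 0.0036 + 0.0144 + 0.0400 = 0.1744
B = 1 / 0.1744 = 5.73394
Bₛ = (B − 1)/(n − 1) = (5.73394 − 1)/(7 − 1) = 4.73394/6 = 0.78899

0.789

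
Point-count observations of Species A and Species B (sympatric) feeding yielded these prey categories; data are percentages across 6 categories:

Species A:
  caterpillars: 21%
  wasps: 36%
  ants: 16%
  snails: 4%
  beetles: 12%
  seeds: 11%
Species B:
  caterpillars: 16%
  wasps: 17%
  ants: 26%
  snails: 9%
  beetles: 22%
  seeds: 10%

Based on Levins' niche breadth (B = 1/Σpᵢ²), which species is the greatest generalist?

Convert percentages to proportions (divide by 100).
Σp_Aᵢ² = 0.21² + 0.36² + 0.16² + 0.04² + 0.12² + 0.11² = 0.0441 + 0.1296 + 0.0256 + 0.0016 + 0.0144 + 0.0121 = 0.2274
B_A = 1 / 0.2274 = 4.3975
Σp_Bᵢ² = 0.16² + 0.17² + 0.26² + 0.09² + 0.22² + 0.10² = 0.0256 + 0.0289 + 0.0676 + 0.0081 + 0.0484 + 0.0100 = 0.1886
B_B = 1 / 0.1886 = 5.3022
Highest B → broadest niche (most generalist): Species B (B = 5.30).

Species B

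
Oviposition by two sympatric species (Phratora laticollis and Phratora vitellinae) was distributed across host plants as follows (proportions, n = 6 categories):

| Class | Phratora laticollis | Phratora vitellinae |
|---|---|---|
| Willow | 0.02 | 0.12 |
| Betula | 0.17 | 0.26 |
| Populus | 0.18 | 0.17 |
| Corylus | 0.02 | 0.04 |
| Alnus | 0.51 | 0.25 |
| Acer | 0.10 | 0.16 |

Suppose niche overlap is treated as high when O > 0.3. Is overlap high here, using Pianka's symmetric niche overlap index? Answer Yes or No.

Yes

Σ p₁ᵢp₂ᵢ = 0.0024 + 0.0442 + 0.0306 + 0.0008 + 0.1275 + 0.0160 = 0.2215
Σp_1ᵢ² = 0.02² + 0.17² + 0.18² + 0.02² + 0.51² + 0.10² = 0.0004 + 0.0289 + 0.0324 + 0.0004 + 0.2601 + 0.0100 = 0.3322
Σp_2ᵢ² = 0.12² + 0.26² + 0.17² + 0.04² + 0.25² + 0.16² = 0.0144 + 0.0676 + 0.0289 + 0.0016 + 0.0625 + 0.0256 = 0.2006
O = 0.2215 / √(0.3322 × 0.2006) = 0.2215 / 0.25815 = 0.8580
O = 0.8580 > 0.3 → Yes.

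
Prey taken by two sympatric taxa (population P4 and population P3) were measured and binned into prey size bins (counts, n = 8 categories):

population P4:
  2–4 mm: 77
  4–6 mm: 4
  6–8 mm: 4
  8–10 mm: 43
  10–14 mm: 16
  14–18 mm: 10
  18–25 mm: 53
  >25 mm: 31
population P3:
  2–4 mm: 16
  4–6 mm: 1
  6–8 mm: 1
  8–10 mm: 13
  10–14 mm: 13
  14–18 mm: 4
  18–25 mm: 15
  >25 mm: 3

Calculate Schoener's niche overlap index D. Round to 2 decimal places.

Proportions for population P4 (n=238): 77/238=0.3235, 4/238=0.0168, 4/238=0.0168, 43/238=0.1807, 16/238=0.0672, 10/238=0.0420, 53/238=0.2227, 31/238=0.1303
Proportions for population P3 (n=66): 16/66=0.2424, 1/66=0.0152, 1/66=0.0152, 13/66=0.1970, 13/66=0.1970, 4/66=0.0606, 15/66=0.2273, 3/66=0.0455
Σ|p₁ᵢ − p₂ᵢ| = 0.0811 + 0.0016 + 0.0016 + 0.0163 + 0.1298 + 0.0186 + 0.0046 + 0.0848 = 0.3384
D = 1 − ½ × 0.3384 = 1 − 0.16920 = 0.83080

0.83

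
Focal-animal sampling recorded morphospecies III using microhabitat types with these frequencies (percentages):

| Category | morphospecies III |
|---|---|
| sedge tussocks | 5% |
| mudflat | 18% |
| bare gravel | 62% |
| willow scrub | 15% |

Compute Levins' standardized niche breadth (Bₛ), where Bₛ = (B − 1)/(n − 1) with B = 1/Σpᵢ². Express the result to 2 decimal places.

Convert percentages to proportions (divide by 100).
Σpᵢ² = 0.05² + 0.18² + 0.62² + 0.15² = 0.0025 + 0.0324 + 0.3844 + 0.0225 = 0.4418
B = 1 / 0.4418 = 2.2635
Bₛ = (B − 1)/(n − 1) = (2.2635 − 1)/(4 − 1) = 1.2635/3 = 0.4212

0.42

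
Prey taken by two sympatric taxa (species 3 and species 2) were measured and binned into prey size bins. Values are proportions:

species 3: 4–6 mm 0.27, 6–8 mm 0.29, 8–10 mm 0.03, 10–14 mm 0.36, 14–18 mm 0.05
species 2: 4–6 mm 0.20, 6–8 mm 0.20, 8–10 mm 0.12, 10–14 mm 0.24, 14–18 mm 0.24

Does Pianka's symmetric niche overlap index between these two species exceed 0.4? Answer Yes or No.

Σ p₁ᵢp₂ᵢ = 0.0540 + 0.0580 + 0.0036 + 0.0864 + 0.0120 = 0.2140
Σp_1ᵢ² = 0.27² + 0.29² + 0.03² + 0.36² + 0.05² = 0.0729 + 0.0841 + 0.0009 + 0.1296 + 0.0025 = 0.2900
Σp_2ᵢ² = 0.20² + 0.20² + 0.12² + 0.24² + 0.24² = 0.0400 + 0.0400 + 0.0144 + 0.0576 + 0.0576 = 0.2096
O = 0.2140 / √(0.2900 × 0.2096) = 0.2140 / 0.24654 = 0.8680
O = 0.8680 > 0.4 → Yes.

Yes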